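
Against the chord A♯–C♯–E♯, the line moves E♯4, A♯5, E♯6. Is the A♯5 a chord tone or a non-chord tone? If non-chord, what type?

A# minor triad contains A♯, C♯, E♯; A♯ is the root, so it is a chord tone.

Chord tone (the root of A# minor triad).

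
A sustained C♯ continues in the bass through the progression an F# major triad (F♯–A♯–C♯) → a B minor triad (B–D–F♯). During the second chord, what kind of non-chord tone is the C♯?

The harmony at that moment is B minor triad (B, D, F♯); C♯ is not a chord tone.
It is held over (the same pitch as the preceding C♯) and then sustained as the same pitch into the next harmony.
Sustained through a change of harmony — a pedal tone.

Pedal tone (pedal point).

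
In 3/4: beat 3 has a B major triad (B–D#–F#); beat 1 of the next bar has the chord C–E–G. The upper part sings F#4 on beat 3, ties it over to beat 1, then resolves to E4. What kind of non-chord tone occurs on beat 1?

The harmony at that moment is C major triad (C, E, G); F#4 is not a chord tone.
It is held over (the same pitch as the preceding F#4) and left by step down to E4.
Held over from the previous chord and resolving down by step — a suspension.

Suspension.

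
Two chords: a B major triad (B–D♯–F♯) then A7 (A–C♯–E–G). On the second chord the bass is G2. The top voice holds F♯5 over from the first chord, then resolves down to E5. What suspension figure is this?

7–6 suspension.

At the second chord the bass is G2. The suspended F♯5 lies a seventh above the bass; after resolving down by step to E5, the interval above the bass becomes a sixth.
Suspension figures are named by those two intervals: 7–6.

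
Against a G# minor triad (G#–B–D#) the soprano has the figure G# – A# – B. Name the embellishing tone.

A# is a passing tone.

The harmony at that moment is G# minor triad (G#, B, D#); A# is not a chord tone.
It is approached by step up from G# and left by step up to B.
Step in, step out in the same direction — a passing tone.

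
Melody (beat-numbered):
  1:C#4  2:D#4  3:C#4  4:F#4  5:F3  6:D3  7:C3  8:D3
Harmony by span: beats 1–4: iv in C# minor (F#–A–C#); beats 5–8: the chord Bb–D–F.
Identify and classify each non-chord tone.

The harmony at that moment is F# minor triad (F#, A, C#); D#4 is not a chord tone.
It is approached by step up from C#4 and left by step down to C#4.
Step away and step back to the same note — a neighbor tone (upper neighbor).
The harmony at that moment is Bb major triad (Bb, D, F); C3 is not a chord tone.
It is approached by step down from D3 and left by step up to D3.
Step away and step back to the same note — a neighbor tone (lower neighbor).

D#4 (beat 2) — neighbor tone; C3 (beat 7) — neighbor tone.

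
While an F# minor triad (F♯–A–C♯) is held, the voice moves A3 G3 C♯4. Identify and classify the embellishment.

G3 is an escape tone.

The harmony at that moment is F♯ minor triad (F♯, A, C♯); G3 is not a chord tone.
It is approached by step down from A3 and left by leap up to C♯4.
Step in, leap out — an escape tone.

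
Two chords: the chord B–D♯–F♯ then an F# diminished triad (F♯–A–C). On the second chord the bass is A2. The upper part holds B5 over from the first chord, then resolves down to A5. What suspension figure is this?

9–8 suspension.

At the second chord the bass is A2. The suspended B5 lies a ninth above the bass; after resolving down by step to A5, the interval above the bass becomes an octave.
Suspension figures are named by those two intervals: 9–8.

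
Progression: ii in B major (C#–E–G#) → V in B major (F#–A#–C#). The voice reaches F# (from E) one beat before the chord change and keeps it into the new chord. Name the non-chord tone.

F# is an anticipation.

The harmony at that moment is C# minor triad (C#, E, G#); F# is not a chord tone.
It is approached by step up from E and then sustained as the same pitch into the next harmony.
Arriving early and becoming a chord tone when the harmony changes — an anticipation.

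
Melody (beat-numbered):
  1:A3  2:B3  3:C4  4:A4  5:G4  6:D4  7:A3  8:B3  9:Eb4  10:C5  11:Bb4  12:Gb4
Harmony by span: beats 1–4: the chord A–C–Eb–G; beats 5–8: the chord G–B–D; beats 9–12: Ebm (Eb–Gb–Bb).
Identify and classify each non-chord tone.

B3 (beat 2) — passing tone; A3 (beat 7) — appoggiatura; C5 (beat 10) — appoggiatura.

The harmony at that moment is A half-diminished seventh chord (A, C, Eb, G); B3 is not a chord tone.
It is approached by step up from A3 and left by step up to C4.
Step in, step out in the same direction — a passing tone.
The harmony at that moment is G major triad (G, B, D); A3 is not a chord tone.
It is approached by leap down from D4 and left by step up to B3.
Leap in, step out — an appoggiatura.
The harmony at that moment is Eb minor triad (Eb, Gb, Bb); C5 is not a chord tone.
It is approached by leap up from Eb4 and left by step down to Bb4.
Leap in, step out — an appoggiatura.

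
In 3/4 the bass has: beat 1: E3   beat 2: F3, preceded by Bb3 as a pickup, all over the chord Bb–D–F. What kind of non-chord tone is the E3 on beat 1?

The harmony at that moment is Bb major triad (Bb, D, F); E3 is not a chord tone.
It is approached by leap down from Bb3 and left by step up to F3.
Leap in, step out, metrically accented — an appoggiatura.

Appoggiatura.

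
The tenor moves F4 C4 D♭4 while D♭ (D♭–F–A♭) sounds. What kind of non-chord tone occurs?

The harmony at that moment is D♭ major triad (D♭, F, A♭); C4 is not a chord tone.
It is approached by leap down from F4 and left by step up to D♭4.
Leap in, step out — an appoggiatura.

C4 is an appoggiatura.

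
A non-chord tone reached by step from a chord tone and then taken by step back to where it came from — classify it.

Neighbor tone.

Approach: by step. Departure: by step in the opposite direction, back to the starting pitch.
Stepwise on both sides but reversing to return to the same chord tone — a neighbor tone. (Had it continued onward in the same direction it would be a passing tone instead.)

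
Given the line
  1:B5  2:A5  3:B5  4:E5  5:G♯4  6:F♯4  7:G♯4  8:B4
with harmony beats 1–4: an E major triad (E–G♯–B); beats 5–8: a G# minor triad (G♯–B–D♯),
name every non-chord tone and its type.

The harmony at that moment is E major triad (E, G♯, B); A5 is not a chord tone.
It is approached by step down from B5 and left by step up to B5.
Step away and step back to the same note — a neighbor tone (lower neighbor).
The harmony at that moment is G♯ minor triad (G♯, B, D♯); F♯4 is not a chord tone.
It is approached by step down from G♯4 and left by step up to G♯4.
Step away and step back to the same note — a neighbor tone (lower neighbor).

A5 (beat 2) — neighbor tone; F♯4 (beat 6) — neighbor tone.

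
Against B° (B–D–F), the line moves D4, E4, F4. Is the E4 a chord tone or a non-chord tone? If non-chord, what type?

The harmony at that moment is B diminished triad (B, D, F); E4 is not a chord tone.
It is approached by step up from D4 and left by step up to F4.
Step in, step out in the same direction — a passing tone.

Non-chord tone — a passing tone.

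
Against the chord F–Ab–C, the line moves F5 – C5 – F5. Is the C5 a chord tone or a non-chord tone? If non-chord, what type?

F minor triad contains F, Ab, C; C is the fifth, so it is a chord tone.

Chord tone (the fifth of F minor triad).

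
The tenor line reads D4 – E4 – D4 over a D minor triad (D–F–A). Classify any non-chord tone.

The harmony at that moment is D minor triad (D, F, A); E4 is not a chord tone.
It is approached by step up from D4 and left by step down to D4.
Step away and step back to the same note — a neighbor tone (upper neighbor).

E4 is a neighbor tone.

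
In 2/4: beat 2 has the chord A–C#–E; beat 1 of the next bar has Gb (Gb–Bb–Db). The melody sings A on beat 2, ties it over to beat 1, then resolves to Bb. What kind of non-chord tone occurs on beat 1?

The harmony at that moment is Gb major triad (Gb, Bb, Db); A is not a chord tone.
It is held over (the same pitch as the preceding A) and left by step up to Bb.
Held over from the previous chord and resolving up by step — a retardation.

Retardation.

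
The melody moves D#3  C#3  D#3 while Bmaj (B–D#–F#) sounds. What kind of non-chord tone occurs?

The harmony at that moment is B major triad (B, D#, F#); C#3 is not a chord tone.
It is approached by step down from D#3 and left by step up to D#3.
Step away and step back to the same note — a neighbor tone (lower neighbor).

C#3 is a neighbor tone.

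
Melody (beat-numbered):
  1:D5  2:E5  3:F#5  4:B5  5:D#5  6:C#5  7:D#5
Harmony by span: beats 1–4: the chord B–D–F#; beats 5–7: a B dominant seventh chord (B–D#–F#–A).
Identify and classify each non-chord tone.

The harmony at that moment is B minor triad (B, D, F#); E5 is not a chord tone.
It is approached by step up from D5 and left by step up to F#5.
Step in, step out in the same direction — a passing tone.
The harmony at that moment is B dominant seventh chord (B, D#, F#, A); C#5 is not a chord tone.
It is approached by step down from D#5 and left by step up to D#5.
Step away and step back to the same note — a neighbor tone (lower neighbor).

E5 (beat 2) — passing tone; C#5 (beat 6) — neighbor tone.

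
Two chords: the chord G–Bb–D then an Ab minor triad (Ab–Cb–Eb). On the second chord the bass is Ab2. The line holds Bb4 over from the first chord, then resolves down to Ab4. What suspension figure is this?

At the second chord the bass is Ab2. The suspended Bb4 lies a ninth above the bass; after resolving down by step to Ab4, the interval above the bass becomes an octave.
Suspension figures are named by those two intervals: 9–8.

9–8 suspension.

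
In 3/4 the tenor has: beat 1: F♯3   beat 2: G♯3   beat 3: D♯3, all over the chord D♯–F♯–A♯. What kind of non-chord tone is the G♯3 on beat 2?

The harmony at that moment is D♯ minor triad (D♯, F♯, A♯); G♯3 is not a chord tone.
It is approached by step up from F♯3 and left by leap down to D♯3.
Step in, leap out, on a weak beat — an escape tone.

Escape tone.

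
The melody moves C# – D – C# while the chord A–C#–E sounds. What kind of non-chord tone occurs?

D is a neighbor tone.

The harmony at that moment is A major triad (A, C#, E); D is not a chord tone.
It is approached by step up from C# and left by step down to C#.
Step away and step back to the same note — a neighbor tone (upper neighbor).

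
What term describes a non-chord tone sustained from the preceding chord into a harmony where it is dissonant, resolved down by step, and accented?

Approach: by preparation — the pitch is first a chord tone, then held (tied or repeated) while the harmony changes under it. Departure: down by step. Metric position: strong.
A prepared dissonance that resolves downward by step — a suspension. (The same figure resolving upward would be a retardation.)

Suspension.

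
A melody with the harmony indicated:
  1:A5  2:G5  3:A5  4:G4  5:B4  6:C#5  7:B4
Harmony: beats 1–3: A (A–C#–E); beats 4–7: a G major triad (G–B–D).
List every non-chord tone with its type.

The harmony at that moment is A major triad (A, C#, E); G5 is not a chord tone.
It is approached by step down from A5 and left by step up to A5.
Step away and step back to the same note — a neighbor tone (lower neighbor).
The harmony at that moment is G major triad (G, B, D); C#5 is not a chord tone.
It is approached by step up from B4 and left by step down to B4.
Step away and step back to the same note — a neighbor tone (upper neighbor).

G5 (beat 2) — neighbor tone; C#5 (beat 6) — neighbor tone.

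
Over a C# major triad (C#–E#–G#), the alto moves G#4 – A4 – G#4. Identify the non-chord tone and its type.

A4 is a neighbor tone.

The harmony at that moment is C# major triad (C#, E#, G#); A4 is not a chord tone.
It is approached by step up from G#4 and left by step down to G#4.
Step away and step back to the same note — a neighbor tone (upper neighbor).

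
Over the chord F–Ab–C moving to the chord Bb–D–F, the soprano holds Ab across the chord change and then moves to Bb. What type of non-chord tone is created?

The harmony at that moment is Bb major triad (Bb, D, F); Ab is not a chord tone.
It is held over (the same pitch as the preceding Ab) and left by step up to Bb.
Held over from the previous chord and resolving up by step — a retardation.

Ab is a retardation.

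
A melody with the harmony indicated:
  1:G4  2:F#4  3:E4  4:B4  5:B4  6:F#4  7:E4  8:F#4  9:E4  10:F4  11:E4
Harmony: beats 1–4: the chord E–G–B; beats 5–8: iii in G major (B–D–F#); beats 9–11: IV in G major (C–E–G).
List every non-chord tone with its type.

The harmony at that moment is E minor triad (E, G, B); F#4 is not a chord tone.
It is approached by step down from G4 and left by step down to E4.
Step in, step out in the same direction — a passing tone.
The harmony at that moment is B minor triad (B, D, F#); E4 is not a chord tone.
It is approached by step down from F#4 and left by step up to F#4.
Step away and step back to the same note — a neighbor tone (lower neighbor).
The harmony at that moment is C major triad (C, E, G); F4 is not a chord tone.
It is approached by step up from E4 and left by step down to E4.
Step away and step back to the same note — a neighbor tone (upper neighbor).

F#4 (beat 2) — passing tone; E4 (beat 7) — neighbor tone; F4 (beat 10) — neighbor tone.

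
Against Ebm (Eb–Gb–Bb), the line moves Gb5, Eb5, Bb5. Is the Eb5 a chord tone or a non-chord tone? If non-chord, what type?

Eb minor triad contains Eb, Gb, Bb; Eb is the root, so it is a chord tone.

Chord tone (the root of Eb minor triad).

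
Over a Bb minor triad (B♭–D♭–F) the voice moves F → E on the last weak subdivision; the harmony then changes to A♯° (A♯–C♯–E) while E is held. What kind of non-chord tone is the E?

The harmony at that moment is B♭ minor triad (B♭, D♭, F); E is not a chord tone.
It is approached by step down from F and then sustained as the same pitch into the next harmony.
Arriving early and becoming a chord tone when the harmony changes — an anticipation.

E is an anticipation.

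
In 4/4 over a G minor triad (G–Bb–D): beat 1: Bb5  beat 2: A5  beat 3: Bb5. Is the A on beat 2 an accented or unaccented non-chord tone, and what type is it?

The harmony at that moment is G minor triad (G, Bb, D); A5 is not a chord tone.
It is approached by step down from Bb5 and left by step up to Bb5.
Step away and step back to the same note — a neighbor tone (lower neighbor).
It falls on a weak beat, so it is unaccented.

Unaccented neighbor tone.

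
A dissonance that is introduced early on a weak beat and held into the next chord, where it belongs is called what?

Anticipation.

Approach: ahead of the chord change (typically by step), so it is dissonant against the current harmony. Departure: none — the same pitch is restated or held and is a chord tone of the new harmony.
Dissonant first, consonant once the harmony catches up: the note simply arrives early — an anticipation. (The reverse timing, consonant first and dissonant after the change, would be a suspension or retardation.)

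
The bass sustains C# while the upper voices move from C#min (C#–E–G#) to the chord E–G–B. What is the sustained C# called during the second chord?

The harmony at that moment is E minor triad (E, G, B); C# is not a chord tone.
It is held over (the same pitch as the preceding C#) and then sustained as the same pitch into the next harmony.
Sustained through a change of harmony — a pedal tone.

Pedal tone (pedal point).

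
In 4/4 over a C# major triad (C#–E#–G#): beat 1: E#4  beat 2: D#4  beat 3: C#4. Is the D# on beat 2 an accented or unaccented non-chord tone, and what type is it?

The harmony at that moment is C# major triad (C#, E#, G#); D#4 is not a chord tone.
It is approached by step down from E#4 and left by step down to C#4.
Step in, step out in the same direction — a passing tone.
It falls on a weak beat, so it is unaccented.

Unaccented passing tone.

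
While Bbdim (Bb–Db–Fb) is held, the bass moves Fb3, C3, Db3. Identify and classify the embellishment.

C3 is an appoggiatura.

The harmony at that moment is Bb diminished triad (Bb, Db, Fb); C3 is not a chord tone.
It is approached by leap down from Fb3 and left by step up to Db3.
Leap in, step out — an appoggiatura.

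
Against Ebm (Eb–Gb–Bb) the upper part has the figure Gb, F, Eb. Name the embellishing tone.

F is a passing tone.

The harmony at that moment is Eb minor triad (Eb, Gb, Bb); F is not a chord tone.
It is approached by step down from Gb and left by step down to Eb.
Step in, step out in the same direction — a passing tone.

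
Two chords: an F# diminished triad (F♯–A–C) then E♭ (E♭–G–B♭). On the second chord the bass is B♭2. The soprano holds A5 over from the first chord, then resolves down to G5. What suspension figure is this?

7–6 suspension.

At the second chord the bass is B♭2. The suspended A5 lies a seventh above the bass; after resolving down by step to G5, the interval above the bass becomes a sixth.
Suspension figures are named by those two intervals: 7–6.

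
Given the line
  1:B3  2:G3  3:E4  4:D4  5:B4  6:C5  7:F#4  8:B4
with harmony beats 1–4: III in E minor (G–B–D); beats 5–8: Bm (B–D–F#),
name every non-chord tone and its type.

E4 (beat 3) — appoggiatura; C5 (beat 6) — escape tone.

The harmony at that moment is G major triad (G, B, D); E4 is not a chord tone.
It is approached by leap up from G3 and left by step down to D4.
Leap in, step out — an appoggiatura.
The harmony at that moment is B minor triad (B, D, F#); C5 is not a chord tone.
It is approached by step up from B4 and left by leap down to F#4.
Step in, leap out — an escape tone.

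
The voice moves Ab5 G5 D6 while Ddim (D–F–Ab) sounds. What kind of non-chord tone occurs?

G5 is an escape tone.

The harmony at that moment is D diminished triad (D, F, Ab); G5 is not a chord tone.
It is approached by step down from Ab5 and left by leap up to D6.
Step in, leap out — an escape tone.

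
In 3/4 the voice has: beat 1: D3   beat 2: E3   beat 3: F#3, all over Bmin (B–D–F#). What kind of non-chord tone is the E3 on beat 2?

The harmony at that moment is B minor triad (B, D, F#); E3 is not a chord tone.
It is approached by step up from D3 and left by step up to F#3.
Step in, step out in the same direction — a passing tone.

Passing tone.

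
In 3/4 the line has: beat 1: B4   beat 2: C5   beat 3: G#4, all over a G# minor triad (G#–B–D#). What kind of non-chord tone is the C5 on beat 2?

The harmony at that moment is G# minor triad (G#, B, D#); C5 is not a chord tone.
It is approached by step up from B4 and left by leap down to G#4.
Step in, leap out, on a weak beat — an escape tone.

Escape tone.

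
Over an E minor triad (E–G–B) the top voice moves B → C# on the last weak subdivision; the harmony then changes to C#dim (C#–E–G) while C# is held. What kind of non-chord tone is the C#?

C# is an anticipation.

The harmony at that moment is E minor triad (E, G, B); C# is not a chord tone.
It is approached by step up from B and then sustained as the same pitch into the next harmony.
Arriving early and becoming a chord tone when the harmony changes — an anticipation.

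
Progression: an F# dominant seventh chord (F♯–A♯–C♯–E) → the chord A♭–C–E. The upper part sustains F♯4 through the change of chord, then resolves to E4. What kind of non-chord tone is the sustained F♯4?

F♯4 is a suspension.

The harmony at that moment is A♭ augmented triad (A♭, C, E); F♯4 is not a chord tone.
It is held over (the same pitch as the preceding F♯4) and left by step down to E4.
Held over from the previous chord and resolving down by step — a suspension.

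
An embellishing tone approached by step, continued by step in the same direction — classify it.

Approach: by step. Departure: by step, continuing in the same direction.
Stepwise on both sides with no change of direction means the note fills in the space between two different chord tones — a passing tone. (Had it turned back to its starting note it would be a neighbor tone instead.)

Passing tone.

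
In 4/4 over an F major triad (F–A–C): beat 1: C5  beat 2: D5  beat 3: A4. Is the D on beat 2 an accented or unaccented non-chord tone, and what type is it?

The harmony at that moment is F major triad (F, A, C); D5 is not a chord tone.
It is approached by step up from C5 and left by leap down to A4.
Step in, leap out — an escape tone.
It falls on a weak beat, so it is unaccented.

Unaccented escape tone.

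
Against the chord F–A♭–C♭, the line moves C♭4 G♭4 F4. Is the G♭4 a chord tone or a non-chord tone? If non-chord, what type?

The harmony at that moment is F diminished triad (F, A♭, C♭); G♭4 is not a chord tone.
It is approached by leap up from C♭4 and left by step down to F4.
Leap in, step out — an appoggiatura.

Non-chord tone — an appoggiatura.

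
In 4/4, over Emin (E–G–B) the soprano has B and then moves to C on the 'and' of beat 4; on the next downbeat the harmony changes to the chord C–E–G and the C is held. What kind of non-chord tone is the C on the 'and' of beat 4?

Anticipation.

The harmony at that moment is E minor triad (E, G, B); C is not a chord tone.
It is approached by step up from B and then sustained as the same pitch into the next harmony.
Arriving early and becoming a chord tone when the harmony changes — an anticipation.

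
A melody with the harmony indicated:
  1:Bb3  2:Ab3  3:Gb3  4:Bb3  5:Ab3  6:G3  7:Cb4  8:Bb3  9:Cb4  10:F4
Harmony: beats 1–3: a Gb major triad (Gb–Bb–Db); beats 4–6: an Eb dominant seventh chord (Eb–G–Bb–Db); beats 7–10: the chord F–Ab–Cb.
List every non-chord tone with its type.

The harmony at that moment is Gb major triad (Gb, Bb, Db); Ab3 is not a chord tone.
It is approached by step down from Bb3 and left by step down to Gb3.
Step in, step out in the same direction — a passing tone.
The harmony at that moment is Eb dominant seventh chord (Eb, G, Bb, Db); Ab3 is not a chord tone.
It is approached by step down from Bb3 and left by step down to G3.
Step in, step out in the same direction — a passing tone.
The harmony at that moment is F diminished triad (F, Ab, Cb); Bb3 is not a chord tone.
It is approached by step down from Cb4 and left by step up to Cb4.
Step away and step back to the same note — a neighbor tone (lower neighbor).

Ab3 (beat 2) — passing tone; Ab3 (beat 5) — passing tone; Bb3 (beat 8) — neighbor tone.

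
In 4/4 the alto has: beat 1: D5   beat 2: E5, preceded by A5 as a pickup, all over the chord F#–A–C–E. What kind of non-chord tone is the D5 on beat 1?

The harmony at that moment is F# half-diminished seventh chord (F#, A, C, E); D5 is not a chord tone.
It is approached by leap down from A5 and left by step up to E5.
Leap in, step out, metrically accented — an appoggiatura.

Appoggiatura.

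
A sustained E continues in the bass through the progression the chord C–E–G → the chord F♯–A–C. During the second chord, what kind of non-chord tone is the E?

Pedal tone (pedal point).

The harmony at that moment is F♯ diminished triad (F♯, A, C); E is not a chord tone.
It is held over (the same pitch as the preceding E) and then sustained as the same pitch into the next harmony.
Sustained through a change of harmony — a pedal tone.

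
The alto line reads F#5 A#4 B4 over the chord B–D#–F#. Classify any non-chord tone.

The harmony at that moment is B major triad (B, D#, F#); A#4 is not a chord tone.
It is approached by leap down from F#5 and left by step up to B4.
Leap in, step out — an appoggiatura.

A#4 is an appoggiatura.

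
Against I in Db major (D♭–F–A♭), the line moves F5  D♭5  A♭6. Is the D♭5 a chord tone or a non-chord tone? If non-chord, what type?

Chord tone (the root of Db major triad).

Db major triad contains D♭, F, A♭; D♭ is the root, so it is a chord tone.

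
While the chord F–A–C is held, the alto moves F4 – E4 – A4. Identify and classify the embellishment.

E4 is an escape tone.

The harmony at that moment is F major triad (F, A, C); E4 is not a chord tone.
It is approached by step down from F4 and left by leap up to A4.
Step in, leap out — an escape tone.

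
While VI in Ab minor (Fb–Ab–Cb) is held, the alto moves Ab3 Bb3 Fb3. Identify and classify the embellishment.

Bb3 is an escape tone.

The harmony at that moment is Fb major triad (Fb, Ab, Cb); Bb3 is not a chord tone.
It is approached by step up from Ab3 and left by leap down to Fb3.
Step in, leap out — an escape tone.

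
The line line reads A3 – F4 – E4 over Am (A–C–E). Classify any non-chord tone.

The harmony at that moment is A minor triad (A, C, E); F4 is not a chord tone.
It is approached by leap up from A3 and left by step down to E4.
Leap in, step out — an appoggiatura.

F4 is an appoggiatura.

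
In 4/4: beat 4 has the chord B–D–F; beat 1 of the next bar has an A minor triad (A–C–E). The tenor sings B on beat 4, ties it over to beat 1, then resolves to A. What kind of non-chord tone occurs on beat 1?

Suspension.

The harmony at that moment is A minor triad (A, C, E); B is not a chord tone.
It is held over (the same pitch as the preceding B) and left by step down to A.
Held over from the previous chord and resolving down by step — a suspension.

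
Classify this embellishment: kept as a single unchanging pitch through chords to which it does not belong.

Approach: none. Departure: none — a single pitch is sustained while the chords change around it, passing through harmonies that do not contain it.
No melodic motion at all; the dissonance is created entirely by the moving harmonies against the stationary note — a pedal tone (pedal point).

Pedal tone.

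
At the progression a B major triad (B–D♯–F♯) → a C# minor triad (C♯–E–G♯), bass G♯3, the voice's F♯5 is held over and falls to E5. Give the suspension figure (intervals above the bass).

7–6 suspension.

At the second chord the bass is G♯3. The suspended F♯5 lies a seventh above the bass; after resolving down by step to E5, the interval above the bass becomes a sixth.
Suspension figures are named by those two intervals: 7–6.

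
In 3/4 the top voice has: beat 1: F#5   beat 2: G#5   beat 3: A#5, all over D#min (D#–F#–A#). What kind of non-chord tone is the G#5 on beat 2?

The harmony at that moment is D# minor triad (D#, F#, A#); G#5 is not a chord tone.
It is approached by step up from F#5 and left by step up to A#5.
Step in, step out in the same direction — a passing tone.

Passing tone.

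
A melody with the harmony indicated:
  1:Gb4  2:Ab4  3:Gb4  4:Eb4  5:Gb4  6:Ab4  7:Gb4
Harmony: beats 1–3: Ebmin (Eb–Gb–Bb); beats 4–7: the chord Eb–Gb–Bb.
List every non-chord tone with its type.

Ab4 (beat 2) — neighbor tone; Ab4 (beat 6) — neighbor tone.

The harmony at that moment is Eb minor triad (Eb, Gb, Bb); Ab4 is not a chord tone.
It is approached by step up from Gb4 and left by step down to Gb4.
Step away and step back to the same note — a neighbor tone (upper neighbor).
The harmony at that moment is Eb minor triad (Eb, Gb, Bb); Ab4 is not a chord tone.
It is approached by step up from Gb4 and left by step down to Gb4.
Step away and step back to the same note — a neighbor tone (upper neighbor).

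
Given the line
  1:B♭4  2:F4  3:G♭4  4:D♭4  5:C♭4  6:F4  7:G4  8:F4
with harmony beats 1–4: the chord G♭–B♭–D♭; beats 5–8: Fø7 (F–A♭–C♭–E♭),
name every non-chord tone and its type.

The harmony at that moment is G♭ major triad (G♭, B♭, D♭); F4 is not a chord tone.
It is approached by leap down from B♭4 and left by step up to G♭4.
Leap in, step out — an appoggiatura.
The harmony at that moment is F half-diminished seventh chord (F, A♭, C♭, E♭); G4 is not a chord tone.
It is approached by step up from F4 and left by step down to F4.
Step away and step back to the same note — a neighbor tone (upper neighbor).

F4 (beat 2) — appoggiatura; G4 (beat 7) — neighbor tone.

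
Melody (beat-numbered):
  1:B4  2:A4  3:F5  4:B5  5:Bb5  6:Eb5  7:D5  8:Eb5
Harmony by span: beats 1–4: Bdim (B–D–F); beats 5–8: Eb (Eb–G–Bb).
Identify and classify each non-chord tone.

The harmony at that moment is B diminished triad (B, D, F); A4 is not a chord tone.
It is approached by step down from B4 and left by leap up to F5.
Step in, leap out — an escape tone.
The harmony at that moment is Eb major triad (Eb, G, Bb); D5 is not a chord tone.
It is approached by step down from Eb5 and left by step up to Eb5.
Step away and step back to the same note — a neighbor tone (lower neighbor).

A4 (beat 2) — escape tone; D5 (beat 7) — neighbor tone.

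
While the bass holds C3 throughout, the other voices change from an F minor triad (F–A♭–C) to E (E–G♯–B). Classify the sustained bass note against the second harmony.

The harmony at that moment is E major triad (E, G♯, B); C3 is not a chord tone.
It is held over (the same pitch as the preceding C3) and then sustained as the same pitch into the next harmony.
Sustained through a change of harmony — a pedal tone.

Pedal tone (pedal point).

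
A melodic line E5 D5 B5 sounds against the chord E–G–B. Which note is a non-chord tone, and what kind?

The harmony at that moment is E minor triad (E, G, B); D5 is not a chord tone.
It is approached by step down from E5 and left by leap up to B5.
Step in, leap out — an escape tone.

D5 is an escape tone.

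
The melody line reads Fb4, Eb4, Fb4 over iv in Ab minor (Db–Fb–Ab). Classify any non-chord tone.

The harmony at that moment is Db minor triad (Db, Fb, Ab); Eb4 is not a chord tone.
It is approached by step down from Fb4 and left by step up to Fb4.
Step away and step back to the same note — a neighbor tone (lower neighbor).

Eb4 is a neighbor tone.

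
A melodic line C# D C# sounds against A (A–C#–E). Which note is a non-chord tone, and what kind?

The harmony at that moment is A major triad (A, C#, E); D is not a chord tone.
It is approached by step up from C# and left by step down to C#.
Step away and step back to the same note — a neighbor tone (upper neighbor).

D is a neighbor tone.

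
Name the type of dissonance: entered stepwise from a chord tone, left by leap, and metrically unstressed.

Approach: by step. Departure: by leap. Metric position: weak.
Step in, leap out, from a weak position — an escape tone (échappée). (It is the mirror image of the appoggiatura, which leaps in and steps out on a strong beat.)

Escape tone.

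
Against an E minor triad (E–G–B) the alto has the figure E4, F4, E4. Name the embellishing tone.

The harmony at that moment is E minor triad (E, G, B); F4 is not a chord tone.
It is approached by step up from E4 and left by step down to E4.
Step away and step back to the same note — a neighbor tone (upper neighbor).

F4 is a neighbor tone.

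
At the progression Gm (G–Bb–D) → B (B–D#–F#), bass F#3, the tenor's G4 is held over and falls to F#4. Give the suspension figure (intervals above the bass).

At the second chord the bass is F#3. The suspended G4 lies a ninth above the bass; after resolving down by step to F#4, the interval above the bass becomes an octave.
Suspension figures are named by those two intervals: 9–8.

9–8 suspension.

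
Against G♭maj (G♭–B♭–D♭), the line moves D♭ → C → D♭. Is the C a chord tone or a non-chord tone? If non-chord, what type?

Non-chord tone — a neighbor tone.

The harmony at that moment is G♭ major triad (G♭, B♭, D♭); C is not a chord tone.
It is approached by step down from D♭ and left by step up to D♭.
Step away and step back to the same note — a neighbor tone (lower neighbor).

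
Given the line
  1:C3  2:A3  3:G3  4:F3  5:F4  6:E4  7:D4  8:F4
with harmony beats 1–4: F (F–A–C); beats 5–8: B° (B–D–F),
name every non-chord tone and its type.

The harmony at that moment is F major triad (F, A, C); G3 is not a chord tone.
It is approached by step down from A3 and left by step down to F3.
Step in, step out in the same direction — a passing tone.
The harmony at that moment is B diminished triad (B, D, F); E4 is not a chord tone.
It is approached by step down from F4 and left by step down to D4.
Step in, step out in the same direction — a passing tone.

G3 (beat 3) — passing tone; E4 (beat 6) — passing tone.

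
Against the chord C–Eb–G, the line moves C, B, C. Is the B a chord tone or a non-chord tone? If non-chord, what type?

The harmony at that moment is C minor triad (C, Eb, G); B is not a chord tone.
It is approached by step down from C and left by step up to C.
Step away and step back to the same note — a neighbor tone (lower neighbor).

Non-chord tone — a neighbor tone.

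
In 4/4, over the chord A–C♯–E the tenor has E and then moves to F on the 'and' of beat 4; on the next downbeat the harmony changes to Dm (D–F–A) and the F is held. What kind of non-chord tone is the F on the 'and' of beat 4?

The harmony at that moment is A major triad (A, C♯, E); F is not a chord tone.
It is approached by step up from E and then sustained as the same pitch into the next harmony.
Arriving early and becoming a chord tone when the harmony changes — an anticipation.

Anticipation.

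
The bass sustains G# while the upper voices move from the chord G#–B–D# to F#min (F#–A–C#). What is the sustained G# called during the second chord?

Pedal tone (pedal point).

The harmony at that moment is F# minor triad (F#, A, C#); G# is not a chord tone.
It is held over (the same pitch as the preceding G#) and then sustained as the same pitch into the next harmony.
Sustained through a change of harmony — a pedal tone.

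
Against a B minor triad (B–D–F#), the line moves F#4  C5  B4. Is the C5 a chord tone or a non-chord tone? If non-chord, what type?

Non-chord tone — an appoggiatura.

The harmony at that moment is B minor triad (B, D, F#); C5 is not a chord tone.
It is approached by leap up from F#4 and left by step down to B4.
Leap in, step out — an appoggiatura.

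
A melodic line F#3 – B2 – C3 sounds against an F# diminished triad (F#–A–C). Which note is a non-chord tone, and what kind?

B2 is an appoggiatura.

The harmony at that moment is F# diminished triad (F#, A, C); B2 is not a chord tone.
It is approached by leap down from F#3 and left by step up to C3.
Leap in, step out — an appoggiatura.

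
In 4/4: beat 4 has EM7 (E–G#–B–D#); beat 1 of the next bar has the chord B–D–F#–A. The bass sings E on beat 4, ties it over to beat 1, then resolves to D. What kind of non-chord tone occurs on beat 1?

The harmony at that moment is B minor seventh chord (B, D, F#, A); E is not a chord tone.
It is held over (the same pitch as the preceding E) and left by step down to D.
Held over from the previous chord and resolving down by step — a suspension.

Suspension.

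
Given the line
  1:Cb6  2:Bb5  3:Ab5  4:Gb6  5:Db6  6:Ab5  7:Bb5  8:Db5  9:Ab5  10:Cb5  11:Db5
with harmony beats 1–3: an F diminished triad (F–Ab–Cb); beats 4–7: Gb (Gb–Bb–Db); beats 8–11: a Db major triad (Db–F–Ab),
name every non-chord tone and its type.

Bb5 (beat 2) — passing tone; Ab5 (beat 6) — appoggiatura; Cb5 (beat 10) — appoggiatura.

The harmony at that moment is F diminished triad (F, Ab, Cb); Bb5 is not a chord tone.
It is approached by step down from Cb6 and left by step down to Ab5.
Step in, step out in the same direction — a passing tone.
The harmony at that moment is Gb major triad (Gb, Bb, Db); Ab5 is not a chord tone.
It is approached by leap down from Db6 and left by step up to Bb5.
Leap in, step out — an appoggiatura.
The harmony at that moment is Db major triad (Db, F, Ab); Cb5 is not a chord tone.
It is approached by leap down from Ab5 and left by step up to Db5.
Leap in, step out — an appoggiatura.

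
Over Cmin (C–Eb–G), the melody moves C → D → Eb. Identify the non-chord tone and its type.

D is a passing tone.

The harmony at that moment is C minor triad (C, Eb, G); D is not a chord tone.
It is approached by step up from C and left by step up to Eb.
Step in, step out in the same direction — a passing tone.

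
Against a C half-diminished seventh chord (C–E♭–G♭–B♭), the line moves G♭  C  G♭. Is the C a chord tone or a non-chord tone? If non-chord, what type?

C half-diminished seventh chord contains C, E♭, G♭, B♭; C is the root, so it is a chord tone.

Chord tone (the root of C half-diminished seventh chord).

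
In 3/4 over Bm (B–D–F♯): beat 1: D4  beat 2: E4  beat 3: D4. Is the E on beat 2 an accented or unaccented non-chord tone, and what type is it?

The harmony at that moment is B minor triad (B, D, F♯); E4 is not a chord tone.
It is approached by step up from D4 and left by step down to D4.
Step away and step back to the same note — a neighbor tone (upper neighbor).
It falls on a weak beat, so it is unaccented.

Unaccented neighbor tone.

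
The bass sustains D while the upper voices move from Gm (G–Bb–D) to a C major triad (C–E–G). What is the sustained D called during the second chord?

Pedal tone (pedal point).

The harmony at that moment is C major triad (C, E, G); D is not a chord tone.
It is held over (the same pitch as the preceding D) and then sustained as the same pitch into the next harmony.
Sustained through a change of harmony — a pedal tone.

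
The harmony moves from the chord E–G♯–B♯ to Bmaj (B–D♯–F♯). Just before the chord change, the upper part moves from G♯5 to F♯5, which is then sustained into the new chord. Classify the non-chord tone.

F♯5 is an anticipation.

The harmony at that moment is E augmented triad (E, G♯, B♯); F♯5 is not a chord tone.
It is approached by step down from G♯5 and then sustained as the same pitch into the next harmony.
Arriving early and becoming a chord tone when the harmony changes — an anticipation.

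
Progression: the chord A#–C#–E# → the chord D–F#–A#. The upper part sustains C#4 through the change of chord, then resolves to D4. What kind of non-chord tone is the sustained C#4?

C#4 is a retardation.

The harmony at that moment is D augmented triad (D, F#, A#); C#4 is not a chord tone.
It is held over (the same pitch as the preceding C#4) and left by step up to D4.
Held over from the previous chord and resolving up by step — a retardation.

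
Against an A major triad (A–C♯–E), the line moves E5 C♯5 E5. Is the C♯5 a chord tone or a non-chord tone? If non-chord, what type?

A major triad contains A, C♯, E; C♯ is the third, so it is a chord tone.

Chord tone (the third of A major triad).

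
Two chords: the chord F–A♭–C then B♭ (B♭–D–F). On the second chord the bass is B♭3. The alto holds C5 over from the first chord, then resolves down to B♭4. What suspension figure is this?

At the second chord the bass is B♭3. The suspended C5 lies a ninth above the bass; after resolving down by step to B♭4, the interval above the bass becomes an octave.
Suspension figures are named by those two intervals: 9–8.

9–8 suspension.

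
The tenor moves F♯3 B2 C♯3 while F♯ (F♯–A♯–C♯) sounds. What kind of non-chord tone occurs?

The harmony at that moment is F♯ major triad (F♯, A♯, C♯); B2 is not a chord tone.
It is approached by leap down from F♯3 and left by step up to C♯3.
Leap in, step out — an appoggiatura.

B2 is an appoggiatura.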